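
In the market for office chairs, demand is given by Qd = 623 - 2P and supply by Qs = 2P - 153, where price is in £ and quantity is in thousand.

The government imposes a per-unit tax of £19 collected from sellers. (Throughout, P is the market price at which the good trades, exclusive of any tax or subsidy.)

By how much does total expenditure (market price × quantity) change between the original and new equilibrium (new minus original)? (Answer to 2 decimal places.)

Solve the original market: 623 - 2P = 2P - 153, hence P = 194 and Q = 235.
Since sellers keep the price net of the tax, the effective supply curve becomes Qs = 2P - 191.
Equate the new curves: 623 - 2P = 2P - 191, giving 814 = 4P, P = 203.5, Q = 216.
Expenditure moves from 194×235 = 45590 to 203.5×216 = 43956; change = -1634.00.

-1634.00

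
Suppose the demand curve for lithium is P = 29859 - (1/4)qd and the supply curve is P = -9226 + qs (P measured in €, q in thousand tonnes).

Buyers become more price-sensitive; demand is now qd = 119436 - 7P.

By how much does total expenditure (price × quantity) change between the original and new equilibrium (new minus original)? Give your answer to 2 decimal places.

-372324509.44

Before the shock: 119436 - 4P = P + 9226 ⇒ 110210 = 5P ⇒ P = 22042, q = 31268.
The shock moves the curves to qd = 119436 - 7P and qs = P + 9226.
Setting them equal: 119436 - 7P = P + 9226 → 110210 = 8P, so P = 13776.25 and q = 23002.25.
Expenditure moves from 22042×31268 = 689209256 to 13776.25×23002.25 = 316884746.5625; change = -372324509.44.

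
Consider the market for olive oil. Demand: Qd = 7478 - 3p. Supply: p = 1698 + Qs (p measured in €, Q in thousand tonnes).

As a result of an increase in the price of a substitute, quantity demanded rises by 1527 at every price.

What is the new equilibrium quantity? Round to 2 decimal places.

977.75

Before the shock: 7478 - 3p = p - 1698 ⇒ 9176 = 4p ⇒ p = 2294, Q = 596.
The shock moves the curves to Qd = 9005 - 3p and Qs = p - 1698.
Clearing the new market: 9005 - 3p = p - 1698, so p = 2675.75 and Q = 977.75.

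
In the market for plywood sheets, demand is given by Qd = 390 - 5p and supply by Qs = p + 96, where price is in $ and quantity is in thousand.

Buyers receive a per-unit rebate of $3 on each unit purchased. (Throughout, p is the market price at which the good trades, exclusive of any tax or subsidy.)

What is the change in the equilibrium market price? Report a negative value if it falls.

+2.5

Before the shock: 390 - 5p = p + 96 ⇒ 294 = 6p ⇒ p = 49, Q = 145.
Since buyers' out-of-pocket price is the market price minus the rebate, the effective demand curve becomes Qd = 405 - 5p.
Setting them equal: 405 - 5p = p + 96 → 309 = 6p, so p = 51.5 and Q = 147.5.
Δp = 51.5 − 49 = +2.5.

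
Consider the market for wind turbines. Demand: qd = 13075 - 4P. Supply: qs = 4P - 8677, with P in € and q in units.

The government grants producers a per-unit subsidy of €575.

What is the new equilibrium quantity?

3349

Original equilibrium: 13075 - 4P = 4P - 8677 gives 21752 = 8P, so P = 2719 and q = 2199.
Since sellers receive the price plus the subsidy, the effective supply curve becomes qs = 4P - 6377.
Equate the new curves: 13075 - 4P = 4P - 6377, giving 19452 = 8P, P = 2431.5, q = 3349.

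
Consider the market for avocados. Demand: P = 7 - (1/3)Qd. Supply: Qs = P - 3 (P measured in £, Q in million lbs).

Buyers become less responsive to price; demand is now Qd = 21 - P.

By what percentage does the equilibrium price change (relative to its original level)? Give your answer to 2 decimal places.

+100.00

Initially, 21 - 3P = P - 3, so 24 = 4P and P = 6, Q = 3.
With the change applied: demand Qd = 21 - P, supply Qs = P - 3.
Clearing the new market: 21 - P = P - 3, so P = 12 and Q = 9.
%ΔP = (12 − 6) / 6 × 100 = +100.00%.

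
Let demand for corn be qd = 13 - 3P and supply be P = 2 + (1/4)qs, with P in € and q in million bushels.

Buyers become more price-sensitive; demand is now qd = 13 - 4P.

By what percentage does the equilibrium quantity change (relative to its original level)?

Initially, 13 - 3P = 4P - 8, so 21 = 7P and P = 3, q = 4.
The shock moves the curves to qd = 13 - 4P and qs = 4P - 8.
New equilibrium: 13 - 4P = 4P - 8 ⇒ 21 = 8P ⇒ P = 2.625, q = 2.5.
%Δq = (2.5 − 4) / 4 × 100 = -37.5%.

-37.5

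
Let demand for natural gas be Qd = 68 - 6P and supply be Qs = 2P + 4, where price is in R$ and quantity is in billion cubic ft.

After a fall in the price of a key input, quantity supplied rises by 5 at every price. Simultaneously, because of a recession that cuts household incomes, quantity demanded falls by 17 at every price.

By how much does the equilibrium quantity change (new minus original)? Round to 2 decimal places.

-0.50

Before the shock: 68 - 6P = 2P + 4 ⇒ 64 = 8P ⇒ P = 8, Q = 20.
The new curves are Qd = 51 - 6P (demand) and Qs = 2P + 9 (supply).
Setting them equal: 51 - 6P = 2P + 9 → 42 = 8P, so P = 5.25 and Q = 19.5.
ΔQ = 19.5 − 20 = -0.50.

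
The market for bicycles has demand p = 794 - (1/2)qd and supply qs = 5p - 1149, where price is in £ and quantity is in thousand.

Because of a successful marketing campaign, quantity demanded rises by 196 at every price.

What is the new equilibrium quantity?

Original equilibrium: 1588 - 2p = 5p - 1149 gives 2737 = 7p, so p = 391 and q = 806.
The new curves are qd = 1784 - 2p (demand) and qs = 5p - 1149 (supply).
New equilibrium: 1784 - 2p = 5p - 1149 ⇒ 2933 = 7p ⇒ p = 419, q = 946.

946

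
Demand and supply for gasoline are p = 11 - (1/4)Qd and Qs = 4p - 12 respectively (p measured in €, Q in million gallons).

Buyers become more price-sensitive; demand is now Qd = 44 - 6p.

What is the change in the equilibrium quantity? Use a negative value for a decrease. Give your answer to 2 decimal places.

Initially, 44 - 4p = 4p - 12, so 56 = 8p and p = 7, Q = 16.
The shock moves the curves to Qd = 44 - 6p and Qs = 4p - 12.
Setting them equal: 44 - 6p = 4p - 12 → 56 = 10p, so p = 5.6 and Q = 10.4.
ΔQ = 10.4 − 16 = -5.60.

-5.60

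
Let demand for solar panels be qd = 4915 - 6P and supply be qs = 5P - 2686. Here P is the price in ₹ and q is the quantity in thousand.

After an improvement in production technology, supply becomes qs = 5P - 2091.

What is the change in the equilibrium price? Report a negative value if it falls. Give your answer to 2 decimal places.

Original equilibrium: 4915 - 6P = 5P - 2686 gives 7601 = 11P, so P = 691 and q = 769.
The new curves are qd = 4915 - 6P (demand) and qs = 5P - 2091 (supply).
Setting them equal: 4915 - 6P = 5P - 2091 → 7006 = 11P, so P = 7006/11 ≈ 636.9091 and q = 12029/11 ≈ 1093.5455.
ΔP = 636.9091 − 691 = -54.09.

-54.09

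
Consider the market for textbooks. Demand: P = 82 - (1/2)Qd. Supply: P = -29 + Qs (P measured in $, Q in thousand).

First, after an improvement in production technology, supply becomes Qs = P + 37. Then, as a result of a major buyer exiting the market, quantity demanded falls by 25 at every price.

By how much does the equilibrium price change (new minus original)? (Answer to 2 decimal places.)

Original equilibrium: 164 - 2P = P + 29 gives 135 = 3P, so P = 45 and Q = 74.
With the change applied: demand Qd = 139 - 2P, supply Qs = P + 37.
Clearing the new market: 139 - 2P = P + 37, so P = 34 and Q = 71.
ΔP = 34 − 45 = -11.00.

-11.00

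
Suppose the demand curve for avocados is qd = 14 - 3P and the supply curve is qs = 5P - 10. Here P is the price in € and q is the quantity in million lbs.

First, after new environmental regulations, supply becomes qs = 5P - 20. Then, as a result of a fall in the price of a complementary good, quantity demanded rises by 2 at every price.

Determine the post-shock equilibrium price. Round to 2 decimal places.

4.50

Initially, 14 - 3P = 5P - 10, so 24 = 8P and P = 3, q = 5.
The new curves are qd = 16 - 3P (demand) and qs = 5P - 20 (supply).
Setting them equal: 16 - 3P = 5P - 20 → 36 = 8P, so P = 4.5 and q = 2.5.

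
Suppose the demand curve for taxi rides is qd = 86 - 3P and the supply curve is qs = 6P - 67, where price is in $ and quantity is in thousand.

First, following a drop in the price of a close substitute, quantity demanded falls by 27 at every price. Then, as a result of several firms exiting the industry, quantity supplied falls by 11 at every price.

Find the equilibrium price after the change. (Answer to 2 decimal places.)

15.22

Original equilibrium: 86 - 3P = 6P - 67 gives 153 = 9P, so P = 17 and q = 35.
With the change applied: demand qd = 59 - 3P, supply qs = 6P - 78.
Setting them equal: 59 - 3P = 6P - 78 → 137 = 9P, so P = 137/9 ≈ 15.2222 and q = 40/3 ≈ 13.3333.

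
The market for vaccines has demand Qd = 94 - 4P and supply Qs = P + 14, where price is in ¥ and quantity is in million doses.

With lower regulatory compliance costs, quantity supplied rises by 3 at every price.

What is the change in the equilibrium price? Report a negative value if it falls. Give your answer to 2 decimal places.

-0.60

Original equilibrium: 94 - 4P = P + 14 gives 80 = 5P, so P = 16 and Q = 30.
The new curves are Qd = 94 - 4P (demand) and Qs = P + 17 (supply).
New equilibrium: 94 - 4P = P + 17 ⇒ 77 = 5P ⇒ P = 15.4, Q = 32.4.
ΔP = 15.4 − 16 = -0.60.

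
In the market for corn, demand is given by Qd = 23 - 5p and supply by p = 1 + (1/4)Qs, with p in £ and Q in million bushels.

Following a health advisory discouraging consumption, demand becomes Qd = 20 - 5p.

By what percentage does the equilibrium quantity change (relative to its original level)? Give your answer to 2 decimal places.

Initially, 23 - 5p = 4p - 4, so 27 = 9p and p = 3, Q = 8.
The shock moves the curves to Qd = 20 - 5p and Qs = 4p - 4.
Setting them equal: 20 - 5p = 4p - 4 → 24 = 9p, so p = 8/3 ≈ 2.6667 and Q = 20/3 ≈ 6.6667.
%ΔQ = (6.6667 − 8) / 8 × 100 = -16.67%.

-16.67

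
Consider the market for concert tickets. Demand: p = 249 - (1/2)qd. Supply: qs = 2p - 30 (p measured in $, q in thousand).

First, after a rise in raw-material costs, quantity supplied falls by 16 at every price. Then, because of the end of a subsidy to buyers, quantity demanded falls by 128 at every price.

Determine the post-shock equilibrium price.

104

Original equilibrium: 498 - 2p = 2p - 30 gives 528 = 4p, so p = 132 and q = 234.
With the change applied: demand qd = 370 - 2p, supply qs = 2p - 46.
Setting them equal: 370 - 2p = 2p - 46 → 416 = 4p, so p = 104 and q = 162.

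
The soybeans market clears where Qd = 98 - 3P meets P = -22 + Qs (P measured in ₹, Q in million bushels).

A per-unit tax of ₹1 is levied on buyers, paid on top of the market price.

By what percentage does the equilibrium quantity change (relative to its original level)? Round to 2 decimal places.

-1.83

Solve the original market: 98 - 3P = P + 22, hence P = 19 and Q = 41.
Since buyers pay the price plus the tax, the effective demand curve becomes Qd = 95 - 3P.
New equilibrium: 95 - 3P = P + 22 ⇒ 73 = 4P ⇒ P = 18.25, Q = 40.25.
%ΔQ = (40.25 − 41) / 41 × 100 = -1.83%.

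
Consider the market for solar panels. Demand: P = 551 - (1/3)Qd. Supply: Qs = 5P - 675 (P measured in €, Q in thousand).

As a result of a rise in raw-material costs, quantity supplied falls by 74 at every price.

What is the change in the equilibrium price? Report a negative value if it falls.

Solve the original market: 1653 - 3P = 5P - 675, hence P = 291 and Q = 780.
The shock moves the curves to Qd = 1653 - 3P and Qs = 5P - 749.
Setting them equal: 1653 - 3P = 5P - 749 → 2402 = 8P, so P = 300.25 and Q = 752.25.
ΔP = 300.25 − 291 = +9.25.

+9.25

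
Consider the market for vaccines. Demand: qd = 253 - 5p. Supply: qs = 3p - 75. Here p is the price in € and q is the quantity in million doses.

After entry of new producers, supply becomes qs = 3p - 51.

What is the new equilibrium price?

38

Original equilibrium: 253 - 5p = 3p - 75 gives 328 = 8p, so p = 41 and q = 48.
With the change applied: demand qd = 253 - 5p, supply qs = 3p - 51.
Clearing the new market: 253 - 5p = 3p - 51, so p = 38 and q = 63.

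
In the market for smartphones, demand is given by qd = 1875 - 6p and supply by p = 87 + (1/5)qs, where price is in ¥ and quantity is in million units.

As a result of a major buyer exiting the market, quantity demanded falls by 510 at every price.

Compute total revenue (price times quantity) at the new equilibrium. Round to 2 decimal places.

Before the shock: 1875 - 6p = 5p - 435 ⇒ 2310 = 11p ⇒ p = 210, q = 615.
After the shift, demand is qd = 1365 - 6p and supply is qs = 5p - 435.
Equate the new curves: 1365 - 6p = 5p - 435, giving 1800 = 11p, p = 1800/11 ≈ 163.6364, q = 4215/11 ≈ 383.1818.
New expenditure = 163.6364 × 383.1818 = 62702.48.

62702.48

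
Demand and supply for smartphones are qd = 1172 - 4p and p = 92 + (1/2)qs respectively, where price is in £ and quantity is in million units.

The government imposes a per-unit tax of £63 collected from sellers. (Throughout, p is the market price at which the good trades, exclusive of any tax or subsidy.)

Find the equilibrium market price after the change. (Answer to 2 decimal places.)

Initially, 1172 - 4p = 2p - 184, so 1356 = 6p and p = 226, q = 268.
Since sellers keep the price net of the tax, the effective supply curve becomes qs = 2p - 310.
Setting them equal: 1172 - 4p = 2p - 310 → 1482 = 6p, so p = 247 and q = 184.

247.00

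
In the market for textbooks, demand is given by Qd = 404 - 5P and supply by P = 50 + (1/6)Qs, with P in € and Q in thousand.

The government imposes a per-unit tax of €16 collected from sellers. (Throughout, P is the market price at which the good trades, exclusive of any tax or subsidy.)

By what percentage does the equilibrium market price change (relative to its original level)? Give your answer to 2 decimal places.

Solve the original market: 404 - 5P = 6P - 300, hence P = 64 and Q = 84.
Since sellers keep the price net of the tax, the effective supply curve becomes Qs = 6P - 396.
Equate the new curves: 404 - 5P = 6P - 396, giving 800 = 11P, P = 800/11 ≈ 72.7273, Q = 444/11 ≈ 40.3636.
%ΔP = (72.7273 − 64) / 64 × 100 = +13.64%.

+13.64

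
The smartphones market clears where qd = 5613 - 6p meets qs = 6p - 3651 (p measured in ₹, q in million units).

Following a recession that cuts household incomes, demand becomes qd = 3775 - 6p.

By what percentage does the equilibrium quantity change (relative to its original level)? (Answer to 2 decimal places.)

-93.68

Original equilibrium: 5613 - 6p = 6p - 3651 gives 9264 = 12p, so p = 772 and q = 981.
The shock moves the curves to qd = 3775 - 6p and qs = 6p - 3651.
Clearing the new market: 3775 - 6p = 6p - 3651, so p = 3713/6 ≈ 618.8333 and q = 62.
%Δq = (62 − 981) / 981 × 100 = -93.68%.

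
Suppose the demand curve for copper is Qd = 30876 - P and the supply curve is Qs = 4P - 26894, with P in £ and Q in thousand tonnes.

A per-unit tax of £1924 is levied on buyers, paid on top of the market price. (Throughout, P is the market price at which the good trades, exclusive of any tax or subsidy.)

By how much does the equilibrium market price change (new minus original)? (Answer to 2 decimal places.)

-384.80

Initially, 30876 - P = 4P - 26894, so 57770 = 5P and P = 11554, Q = 19322.
Since buyers pay the price plus the tax, the effective demand curve becomes Qd = 28952 - P.
Setting them equal: 28952 - P = 4P - 26894 → 55846 = 5P, so P = 11169.2 and Q = 17782.8.
ΔP = 11169.2 − 11554 = -384.80.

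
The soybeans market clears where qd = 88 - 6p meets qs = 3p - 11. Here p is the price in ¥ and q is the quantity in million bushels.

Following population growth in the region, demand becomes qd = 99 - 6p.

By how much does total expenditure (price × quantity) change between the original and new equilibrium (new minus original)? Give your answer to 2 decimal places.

Before the shock: 88 - 6p = 3p - 11 ⇒ 99 = 9p ⇒ p = 11, q = 22.
The shock moves the curves to qd = 99 - 6p and qs = 3p - 11.
Setting them equal: 99 - 6p = 3p - 11 → 110 = 9p, so p = 110/9 ≈ 12.2222 and q = 77/3 ≈ 25.6667.
Expenditure moves from 11×22 = 242 to 12.2222×25.6667 = 313.7037; change = +71.70.

+71.70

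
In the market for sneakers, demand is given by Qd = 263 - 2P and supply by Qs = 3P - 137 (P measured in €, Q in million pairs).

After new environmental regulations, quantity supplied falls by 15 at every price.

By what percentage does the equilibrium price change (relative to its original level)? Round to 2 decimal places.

+3.75

Solve the original market: 263 - 2P = 3P - 137, hence P = 80 and Q = 103.
After the shift, demand is Qd = 263 - 2P and supply is Qs = 3P - 152.
New equilibrium: 263 - 2P = 3P - 152 ⇒ 415 = 5P ⇒ P = 83, Q = 97.
%ΔP = (83 − 80) / 80 × 100 = +3.75%.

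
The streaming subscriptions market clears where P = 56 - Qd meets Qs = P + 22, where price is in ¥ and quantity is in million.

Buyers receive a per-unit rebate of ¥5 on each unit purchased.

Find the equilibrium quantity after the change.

Original equilibrium: 56 - P = P + 22 gives 34 = 2P, so P = 17 and Q = 39.
Since buyers' out-of-pocket price is the market price minus the rebate, the effective demand curve becomes Qd = 61 - P.
Equate the new curves: 61 - P = P + 22, giving 39 = 2P, P = 19.5, Q = 41.5.

41.5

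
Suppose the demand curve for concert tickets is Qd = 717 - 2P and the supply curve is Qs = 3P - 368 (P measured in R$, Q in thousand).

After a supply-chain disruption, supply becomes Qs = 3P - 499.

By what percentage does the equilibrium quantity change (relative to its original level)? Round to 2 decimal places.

Solve the original market: 717 - 2P = 3P - 368, hence P = 217 and Q = 283.
The shock moves the curves to Qd = 717 - 2P and Qs = 3P - 499.
Clearing the new market: 717 - 2P = 3P - 499, so P = 243.2 and Q = 230.6.
%ΔQ = (230.6 − 283) / 283 × 100 = -18.52%.

-18.52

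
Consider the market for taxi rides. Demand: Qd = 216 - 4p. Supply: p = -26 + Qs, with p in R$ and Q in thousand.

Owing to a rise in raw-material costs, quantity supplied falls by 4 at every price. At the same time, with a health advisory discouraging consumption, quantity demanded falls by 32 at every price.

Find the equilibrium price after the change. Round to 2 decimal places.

32.40

Solve the original market: 216 - 4p = p + 26, hence p = 38 and Q = 64.
The shock moves the curves to Qd = 184 - 4p and Qs = p + 22.
Setting them equal: 184 - 4p = p + 22 → 162 = 5p, so p = 32.4 and Q = 54.4.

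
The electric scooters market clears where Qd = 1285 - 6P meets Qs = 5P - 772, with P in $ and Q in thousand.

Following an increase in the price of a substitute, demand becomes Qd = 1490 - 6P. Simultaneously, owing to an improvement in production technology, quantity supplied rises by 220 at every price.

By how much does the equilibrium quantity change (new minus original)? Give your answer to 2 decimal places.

Initially, 1285 - 6P = 5P - 772, so 2057 = 11P and P = 187, Q = 163.
The new curves are Qd = 1490 - 6P (demand) and Qs = 5P - 552 (supply).
Clearing the new market: 1490 - 6P = 5P - 552, so P = 2042/11 ≈ 185.6364 and Q = 4138/11 ≈ 376.1818.
ΔQ = 376.1818 − 163 = +213.18.

+213.18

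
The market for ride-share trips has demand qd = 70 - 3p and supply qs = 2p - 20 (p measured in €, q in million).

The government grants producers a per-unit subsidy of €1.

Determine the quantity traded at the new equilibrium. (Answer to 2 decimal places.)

Original equilibrium: 70 - 3p = 2p - 20 gives 90 = 5p, so p = 18 and q = 16.
Since sellers receive the price plus the subsidy, the effective supply curve becomes qs = 2p - 18.
New equilibrium: 70 - 3p = 2p - 18 ⇒ 88 = 5p ⇒ p = 17.6, q = 17.2.

17.20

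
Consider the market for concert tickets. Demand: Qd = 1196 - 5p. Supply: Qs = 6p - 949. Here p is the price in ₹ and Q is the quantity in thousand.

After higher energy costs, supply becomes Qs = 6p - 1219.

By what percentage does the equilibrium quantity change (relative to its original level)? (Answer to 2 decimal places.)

Solve the original market: 1196 - 5p = 6p - 949, hence p = 195 and Q = 221.
The new curves are Qd = 1196 - 5p (demand) and Qs = 6p - 1219 (supply).
Setting them equal: 1196 - 5p = 6p - 1219 → 2415 = 11p, so p = 2415/11 ≈ 219.5455 and Q = 1081/11 ≈ 98.2727.
%ΔQ = (98.2727 − 221) / 221 × 100 = -55.53%.

-55.53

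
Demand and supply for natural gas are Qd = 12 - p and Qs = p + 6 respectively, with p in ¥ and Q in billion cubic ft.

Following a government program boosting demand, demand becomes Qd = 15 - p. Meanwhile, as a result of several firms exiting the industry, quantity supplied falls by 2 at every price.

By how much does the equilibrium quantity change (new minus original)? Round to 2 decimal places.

+0.50

Initially, 12 - p = p + 6, so 6 = 2p and p = 3, Q = 9.
With the change applied: demand Qd = 15 - p, supply Qs = p + 4.
Setting them equal: 15 - p = p + 4 → 11 = 2p, so p = 5.5 and Q = 9.5.
ΔQ = 9.5 − 9 = +0.50.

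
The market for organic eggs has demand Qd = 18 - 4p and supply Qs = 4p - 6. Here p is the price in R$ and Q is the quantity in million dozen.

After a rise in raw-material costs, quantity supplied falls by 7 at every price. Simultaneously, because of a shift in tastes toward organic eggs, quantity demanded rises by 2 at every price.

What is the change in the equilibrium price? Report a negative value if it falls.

Solve the original market: 18 - 4p = 4p - 6, hence p = 3 and Q = 6.
After the shift, demand is Qd = 20 - 4p and supply is Qs = 4p - 13.
Setting them equal: 20 - 4p = 4p - 13 → 33 = 8p, so p = 4.125 and Q = 3.5.
Δp = 4.125 − 3 = +1.125.

+1.125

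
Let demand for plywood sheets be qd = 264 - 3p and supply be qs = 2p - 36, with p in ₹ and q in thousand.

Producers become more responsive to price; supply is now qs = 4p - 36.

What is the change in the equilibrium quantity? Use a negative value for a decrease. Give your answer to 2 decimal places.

+51.43

Original equilibrium: 264 - 3p = 2p - 36 gives 300 = 5p, so p = 60 and q = 84.
After the shift, demand is qd = 264 - 3p and supply is qs = 4p - 36.
Equate the new curves: 264 - 3p = 4p - 36, giving 300 = 7p, p = 300/7 ≈ 42.8571, q = 948/7 ≈ 135.4286.
Δq = 135.4286 − 84 = +51.43.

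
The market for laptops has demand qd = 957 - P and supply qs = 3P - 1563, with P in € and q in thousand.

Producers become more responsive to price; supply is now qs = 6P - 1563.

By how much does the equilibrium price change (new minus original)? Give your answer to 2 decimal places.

-270.00

Initially, 957 - P = 3P - 1563, so 2520 = 4P and P = 630, q = 327.
The shock moves the curves to qd = 957 - P and qs = 6P - 1563.
Equate the new curves: 957 - P = 6P - 1563, giving 2520 = 7P, P = 360, q = 597.
ΔP = 360 − 630 = -270.00.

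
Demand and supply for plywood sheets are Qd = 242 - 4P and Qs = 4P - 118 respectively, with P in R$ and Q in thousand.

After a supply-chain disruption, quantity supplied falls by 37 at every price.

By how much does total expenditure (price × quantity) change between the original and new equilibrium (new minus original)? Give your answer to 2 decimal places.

Before the shock: 242 - 4P = 4P - 118 ⇒ 360 = 8P ⇒ P = 45, Q = 62.
After the shift, demand is Qd = 242 - 4P and supply is Qs = 4P - 155.
Setting them equal: 242 - 4P = 4P - 155 → 397 = 8P, so P = 49.625 and Q = 43.5.
Expenditure moves from 45×62 = 2790 to 49.625×43.5 = 2158.6875; change = -631.31.

-631.31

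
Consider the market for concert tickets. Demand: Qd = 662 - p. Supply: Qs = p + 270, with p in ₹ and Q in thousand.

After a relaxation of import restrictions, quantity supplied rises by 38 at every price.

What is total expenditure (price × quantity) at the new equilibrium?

Before the shock: 662 - p = p + 270 ⇒ 392 = 2p ⇒ p = 196, Q = 466.
The new curves are Qd = 662 - p (demand) and Qs = p + 308 (supply).
Clearing the new market: 662 - p = p + 308, so p = 177 and Q = 485.
New expenditure = 177 × 485 = 85845.

85845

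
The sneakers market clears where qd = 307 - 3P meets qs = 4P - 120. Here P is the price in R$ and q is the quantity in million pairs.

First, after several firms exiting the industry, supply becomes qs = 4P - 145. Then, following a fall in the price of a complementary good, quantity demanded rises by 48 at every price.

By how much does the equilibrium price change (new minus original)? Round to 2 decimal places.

+10.43

Original equilibrium: 307 - 3P = 4P - 120 gives 427 = 7P, so P = 61 and q = 124.
The new curves are qd = 355 - 3P (demand) and qs = 4P - 145 (supply).
Clearing the new market: 355 - 3P = 4P - 145, so P = 500/7 ≈ 71.4286 and q = 985/7 ≈ 140.7143.
ΔP = 71.4286 − 61 = +10.43.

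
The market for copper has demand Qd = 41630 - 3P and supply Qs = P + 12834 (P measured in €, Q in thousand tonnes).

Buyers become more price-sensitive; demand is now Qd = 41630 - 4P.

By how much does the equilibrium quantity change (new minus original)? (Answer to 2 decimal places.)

-1439.80

Before the shock: 41630 - 3P = P + 12834 ⇒ 28796 = 4P ⇒ P = 7199, Q = 20033.
With the change applied: demand Qd = 41630 - 4P, supply Qs = P + 12834.
New equilibrium: 41630 - 4P = P + 12834 ⇒ 28796 = 5P ⇒ P = 5759.2, Q = 18593.2.
ΔQ = 18593.2 − 20033 = -1439.80.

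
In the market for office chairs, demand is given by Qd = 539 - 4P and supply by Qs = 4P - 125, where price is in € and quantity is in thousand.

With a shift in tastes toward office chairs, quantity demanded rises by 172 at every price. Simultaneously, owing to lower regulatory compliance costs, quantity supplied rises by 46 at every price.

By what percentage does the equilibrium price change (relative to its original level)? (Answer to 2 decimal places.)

+18.98

Before the shock: 539 - 4P = 4P - 125 ⇒ 664 = 8P ⇒ P = 83, Q = 207.
The new curves are Qd = 711 - 4P (demand) and Qs = 4P - 79 (supply).
Equate the new curves: 711 - 4P = 4P - 79, giving 790 = 8P, P = 98.75, Q = 316.
%ΔP = (98.75 − 83) / 83 × 100 = +18.98%.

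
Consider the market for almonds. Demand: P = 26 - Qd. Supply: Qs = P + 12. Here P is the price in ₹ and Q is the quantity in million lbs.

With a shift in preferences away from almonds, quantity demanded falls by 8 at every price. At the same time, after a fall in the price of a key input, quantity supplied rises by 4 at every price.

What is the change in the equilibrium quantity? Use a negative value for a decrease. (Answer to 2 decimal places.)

-2.00

Initially, 26 - P = P + 12, so 14 = 2P and P = 7, Q = 19.
The new curves are Qd = 18 - P (demand) and Qs = P + 16 (supply).
Equate the new curves: 18 - P = P + 16, giving 2 = 2P, P = 1, Q = 17.
ΔQ = 17 − 19 = -2.00.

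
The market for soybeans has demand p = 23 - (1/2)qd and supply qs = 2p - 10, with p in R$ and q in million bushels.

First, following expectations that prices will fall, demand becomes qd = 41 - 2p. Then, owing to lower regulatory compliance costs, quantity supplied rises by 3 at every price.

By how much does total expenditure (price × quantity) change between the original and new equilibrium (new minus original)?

-48

Initially, 46 - 2p = 2p - 10, so 56 = 4p and p = 14, q = 18.
With the change applied: demand qd = 41 - 2p, supply qs = 2p - 7.
Equate the new curves: 41 - 2p = 2p - 7, giving 48 = 4p, p = 12, q = 17.
Expenditure moves from 14×18 = 252 to 12×17 = 204; change = -48.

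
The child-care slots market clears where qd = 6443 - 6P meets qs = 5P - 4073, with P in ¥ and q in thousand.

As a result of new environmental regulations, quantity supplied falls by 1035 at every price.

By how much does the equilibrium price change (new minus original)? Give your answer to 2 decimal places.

Before the shock: 6443 - 6P = 5P - 4073 ⇒ 10516 = 11P ⇒ P = 956, q = 707.
The new curves are qd = 6443 - 6P (demand) and qs = 5P - 5108 (supply).
Equate the new curves: 6443 - 6P = 5P - 5108, giving 11551 = 11P, P = 11551/11 ≈ 1050.0909, q = 1567/11 ≈ 142.4545.
ΔP = 1050.0909 − 956 = +94.09.

+94.09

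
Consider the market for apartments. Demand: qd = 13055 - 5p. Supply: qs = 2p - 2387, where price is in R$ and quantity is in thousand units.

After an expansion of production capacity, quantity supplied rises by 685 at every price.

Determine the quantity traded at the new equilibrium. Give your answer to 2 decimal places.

2514.29

Solve the original market: 13055 - 5p = 2p - 2387, hence p = 2206 and q = 2025.
The new curves are qd = 13055 - 5p (demand) and qs = 2p - 1702 (supply).
New equilibrium: 13055 - 5p = 2p - 1702 ⇒ 14757 = 7p ⇒ p = 14757/7 ≈ 2108.1429, q = 17600/7 ≈ 2514.2857.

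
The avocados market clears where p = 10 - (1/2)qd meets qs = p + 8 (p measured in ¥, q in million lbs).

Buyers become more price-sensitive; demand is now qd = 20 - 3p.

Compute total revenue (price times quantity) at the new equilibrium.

33

Solve the original market: 20 - 2p = p + 8, hence p = 4 and q = 12.
With the change applied: demand qd = 20 - 3p, supply qs = p + 8.
Setting them equal: 20 - 3p = p + 8 → 12 = 4p, so p = 3 and q = 11.
New expenditure = 3 × 11 = 33.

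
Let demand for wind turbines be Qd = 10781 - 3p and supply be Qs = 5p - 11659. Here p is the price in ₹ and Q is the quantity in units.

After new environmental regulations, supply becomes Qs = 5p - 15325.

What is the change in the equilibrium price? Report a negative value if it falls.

Solve the original market: 10781 - 3p = 5p - 11659, hence p = 2805 and Q = 2366.
The new curves are Qd = 10781 - 3p (demand) and Qs = 5p - 15325 (supply).
Equate the new curves: 10781 - 3p = 5p - 15325, giving 26106 = 8p, p = 3263.25, Q = 991.25.
Δp = 3263.25 − 2805 = +458.25.

+458.25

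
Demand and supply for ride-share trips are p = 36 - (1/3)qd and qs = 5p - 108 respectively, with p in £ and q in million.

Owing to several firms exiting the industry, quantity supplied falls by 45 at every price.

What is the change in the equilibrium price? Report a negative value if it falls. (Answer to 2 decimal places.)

Solve the original market: 108 - 3p = 5p - 108, hence p = 27 and q = 27.
The shock moves the curves to qd = 108 - 3p and qs = 5p - 153.
Setting them equal: 108 - 3p = 5p - 153 → 261 = 8p, so p = 32.625 and q = 10.125.
Δp = 32.625 − 27 = +5.63.

+5.63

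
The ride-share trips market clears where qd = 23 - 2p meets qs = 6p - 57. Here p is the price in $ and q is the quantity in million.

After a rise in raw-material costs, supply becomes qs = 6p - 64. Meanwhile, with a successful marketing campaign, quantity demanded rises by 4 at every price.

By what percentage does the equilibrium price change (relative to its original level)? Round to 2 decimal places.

+13.75

Solve the original market: 23 - 2p = 6p - 57, hence p = 10 and q = 3.
The new curves are qd = 27 - 2p (demand) and qs = 6p - 64 (supply).
Equate the new curves: 27 - 2p = 6p - 64, giving 91 = 8p, p = 11.375, q = 4.25.
%Δp = (11.375 − 10) / 10 × 100 = +13.75%.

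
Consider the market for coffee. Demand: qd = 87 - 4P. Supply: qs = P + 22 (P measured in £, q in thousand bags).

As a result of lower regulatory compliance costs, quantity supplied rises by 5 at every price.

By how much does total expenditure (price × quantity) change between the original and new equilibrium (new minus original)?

Initially, 87 - 4P = P + 22, so 65 = 5P and P = 13, q = 35.
The new curves are qd = 87 - 4P (demand) and qs = P + 27 (supply).
Equate the new curves: 87 - 4P = P + 27, giving 60 = 5P, P = 12, q = 39.
Expenditure moves from 13×35 = 455 to 12×39 = 468; change = +13.

+13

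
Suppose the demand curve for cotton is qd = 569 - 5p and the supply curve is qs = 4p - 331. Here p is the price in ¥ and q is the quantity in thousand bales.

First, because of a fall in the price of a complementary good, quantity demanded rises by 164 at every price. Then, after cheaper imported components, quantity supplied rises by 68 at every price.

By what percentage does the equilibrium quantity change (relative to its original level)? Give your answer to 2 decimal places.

+160.39

Solve the original market: 569 - 5p = 4p - 331, hence p = 100 and q = 69.
With the change applied: demand qd = 733 - 5p, supply qs = 4p - 263.
Equate the new curves: 733 - 5p = 4p - 263, giving 996 = 9p, p = 332/3 ≈ 110.6667, q = 539/3 ≈ 179.6667.
%Δq = (179.6667 − 69) / 69 × 100 = +160.39%.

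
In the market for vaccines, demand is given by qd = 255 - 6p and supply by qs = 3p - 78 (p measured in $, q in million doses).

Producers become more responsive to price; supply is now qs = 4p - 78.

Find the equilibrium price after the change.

33.3

Initially, 255 - 6p = 3p - 78, so 333 = 9p and p = 37, q = 33.
After the shift, demand is qd = 255 - 6p and supply is qs = 4p - 78.
Clearing the new market: 255 - 6p = 4p - 78, so p = 33.3 and q = 55.2.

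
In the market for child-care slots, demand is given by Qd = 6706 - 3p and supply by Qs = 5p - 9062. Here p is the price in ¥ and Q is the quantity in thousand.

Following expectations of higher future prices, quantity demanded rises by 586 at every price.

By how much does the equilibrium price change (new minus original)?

Solve the original market: 6706 - 3p = 5p - 9062, hence p = 1971 and Q = 793.
After the shift, demand is Qd = 7292 - 3p and supply is Qs = 5p - 9062.
Setting them equal: 7292 - 3p = 5p - 9062 → 16354 = 8p, so p = 2044.25 and Q = 1159.25.
Δp = 2044.25 − 1971 = +73.25.

+73.25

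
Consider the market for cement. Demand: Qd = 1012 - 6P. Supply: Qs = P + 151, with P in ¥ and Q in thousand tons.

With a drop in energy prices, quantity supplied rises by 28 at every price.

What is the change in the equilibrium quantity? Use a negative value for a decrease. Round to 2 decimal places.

Initially, 1012 - 6P = P + 151, so 861 = 7P and P = 123, Q = 274.
The new curves are Qd = 1012 - 6P (demand) and Qs = P + 179 (supply).
Equate the new curves: 1012 - 6P = P + 179, giving 833 = 7P, P = 119, Q = 298.
ΔQ = 298 − 274 = +24.00.

+24.00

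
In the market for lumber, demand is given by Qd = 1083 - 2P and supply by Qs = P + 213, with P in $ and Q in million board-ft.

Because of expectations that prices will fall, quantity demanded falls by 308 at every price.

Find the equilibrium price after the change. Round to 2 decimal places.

Before the shock: 1083 - 2P = P + 213 ⇒ 870 = 3P ⇒ P = 290, Q = 503.
The shock moves the curves to Qd = 775 - 2P and Qs = P + 213.
Setting them equal: 775 - 2P = P + 213 → 562 = 3P, so P = 562/3 ≈ 187.3333 and Q = 1201/3 ≈ 400.3333.

187.33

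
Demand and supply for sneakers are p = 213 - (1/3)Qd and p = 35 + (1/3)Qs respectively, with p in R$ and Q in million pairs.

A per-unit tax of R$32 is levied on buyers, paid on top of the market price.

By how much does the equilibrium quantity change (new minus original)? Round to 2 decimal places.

-48.00

Original equilibrium: 639 - 3p = 3p - 105 gives 744 = 6p, so p = 124 and Q = 267.
Since buyers pay the price plus the tax, the effective demand curve becomes Qd = 543 - 3p.
New equilibrium: 543 - 3p = 3p - 105 ⇒ 648 = 6p ⇒ p = 108, Q = 219.
ΔQ = 219 − 267 = -48.00.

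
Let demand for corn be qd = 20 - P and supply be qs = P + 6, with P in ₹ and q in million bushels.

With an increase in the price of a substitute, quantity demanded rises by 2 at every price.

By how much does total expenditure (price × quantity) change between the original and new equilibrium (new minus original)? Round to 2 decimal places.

Original equilibrium: 20 - P = P + 6 gives 14 = 2P, so P = 7 and q = 13.
After the shift, demand is qd = 22 - P and supply is qs = P + 6.
Equate the new curves: 22 - P = P + 6, giving 16 = 2P, P = 8, q = 14.
Expenditure moves from 7×13 = 91 to 8×14 = 112; change = +21.00.

+21.00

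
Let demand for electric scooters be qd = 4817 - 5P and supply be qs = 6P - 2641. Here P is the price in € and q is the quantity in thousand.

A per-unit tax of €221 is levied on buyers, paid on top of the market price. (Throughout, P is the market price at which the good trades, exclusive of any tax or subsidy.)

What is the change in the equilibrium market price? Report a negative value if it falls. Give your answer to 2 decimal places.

-100.45

Solve the original market: 4817 - 5P = 6P - 2641, hence P = 678 and q = 1427.
Since buyers pay the price plus the tax, the effective demand curve becomes qd = 3712 - 5P.
Setting them equal: 3712 - 5P = 6P - 2641 → 6353 = 11P, so P = 6353/11 ≈ 577.5455 and q = 9067/11 ≈ 824.2727.
ΔP = 577.5455 − 678 = -100.45.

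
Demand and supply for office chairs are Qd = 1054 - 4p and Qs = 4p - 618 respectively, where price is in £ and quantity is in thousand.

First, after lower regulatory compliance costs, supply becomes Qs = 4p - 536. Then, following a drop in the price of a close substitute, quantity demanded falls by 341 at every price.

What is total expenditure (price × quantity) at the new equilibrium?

13817.0625

Before the shock: 1054 - 4p = 4p - 618 ⇒ 1672 = 8p ⇒ p = 209, Q = 218.
The shock moves the curves to Qd = 713 - 4p and Qs = 4p - 536.
Clearing the new market: 713 - 4p = 4p - 536, so p = 156.125 and Q = 88.5.
New expenditure = 156.125 × 88.5 = 13817.0625.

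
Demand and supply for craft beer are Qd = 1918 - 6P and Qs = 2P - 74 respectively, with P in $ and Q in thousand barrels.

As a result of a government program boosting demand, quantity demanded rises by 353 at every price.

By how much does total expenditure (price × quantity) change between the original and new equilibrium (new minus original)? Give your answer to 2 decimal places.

Solve the original market: 1918 - 6P = 2P - 74, hence P = 249 and Q = 424.
The new curves are Qd = 2271 - 6P (demand) and Qs = 2P - 74 (supply).
Equate the new curves: 2271 - 6P = 2P - 74, giving 2345 = 8P, P = 293.125, Q = 512.25.
Expenditure moves from 249×424 = 105576 to 293.125×512.25 = 150153.28125; change = +44577.28.

+44577.28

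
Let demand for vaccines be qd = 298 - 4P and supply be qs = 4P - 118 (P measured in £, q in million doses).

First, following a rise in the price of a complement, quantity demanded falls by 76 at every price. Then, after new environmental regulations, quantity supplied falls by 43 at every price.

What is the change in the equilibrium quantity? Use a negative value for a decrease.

Before the shock: 298 - 4P = 4P - 118 ⇒ 416 = 8P ⇒ P = 52, q = 90.
The shock moves the curves to qd = 222 - 4P and qs = 4P - 161.
Setting them equal: 222 - 4P = 4P - 161 → 383 = 8P, so P = 47.875 and q = 30.5.
Δq = 30.5 − 90 = -59.5.

-59.5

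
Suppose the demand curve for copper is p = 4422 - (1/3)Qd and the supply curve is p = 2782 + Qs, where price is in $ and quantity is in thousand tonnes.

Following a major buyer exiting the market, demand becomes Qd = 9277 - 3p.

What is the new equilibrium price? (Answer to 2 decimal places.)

Solve the original market: 13266 - 3p = p - 2782, hence p = 4012 and Q = 1230.
The shock moves the curves to Qd = 9277 - 3p and Qs = p - 2782.
Equate the new curves: 9277 - 3p = p - 2782, giving 12059 = 4p, p = 3014.75, Q = 232.75.

3014.75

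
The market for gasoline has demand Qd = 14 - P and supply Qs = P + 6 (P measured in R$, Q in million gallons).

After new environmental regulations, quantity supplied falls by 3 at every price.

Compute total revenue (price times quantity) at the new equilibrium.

46.75

Initially, 14 - P = P + 6, so 8 = 2P and P = 4, Q = 10.
With the change applied: demand Qd = 14 - P, supply Qs = P + 3.
Clearing the new market: 14 - P = P + 3, so P = 5.5 and Q = 8.5.
New expenditure = 5.5 × 8.5 = 46.75.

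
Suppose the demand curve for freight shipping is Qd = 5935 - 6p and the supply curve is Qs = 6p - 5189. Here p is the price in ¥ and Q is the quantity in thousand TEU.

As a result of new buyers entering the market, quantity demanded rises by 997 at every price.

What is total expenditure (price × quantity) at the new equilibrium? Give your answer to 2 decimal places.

Solve the original market: 5935 - 6p = 6p - 5189, hence p = 927 and Q = 373.
After the shift, demand is Qd = 6932 - 6p and supply is Qs = 6p - 5189.
Setting them equal: 6932 - 6p = 6p - 5189 → 12121 = 12p, so p = 12121/12 ≈ 1010.0833 and Q = 871.5.
New expenditure = 1010.0833 × 871.5 = 880287.63.

880287.63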